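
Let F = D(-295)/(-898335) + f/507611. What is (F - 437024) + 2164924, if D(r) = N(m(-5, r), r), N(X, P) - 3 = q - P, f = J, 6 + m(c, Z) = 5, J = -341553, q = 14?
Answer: 262643420659840871/152001575895 ≈ 1.7279e+6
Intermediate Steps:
m(c, Z) = -1 (m(c, Z) = -6 + 5 = -1)
f = -341553
N(X, P) = 17 - P (N(X, P) = 3 + (14 - P) = 17 - P)
D(r) = 17 - r
F = -102329129629/152001575895 (F = (17 - 1*(-295))/(-898335) - 341553/507611 = (17 + 295)*(-1/898335) - 341553*1/507611 = 312*(-1/898335) - 341553/507611 = -104/299445 - 341553/507611 = -102329129629/152001575895 ≈ -0.67321)
(F - 437024) + 2164924 = (-102329129629/152001575895 - 437024) + 2164924 = -66428439033066109/152001575895 + 2164924 = 262643420659840871/152001575895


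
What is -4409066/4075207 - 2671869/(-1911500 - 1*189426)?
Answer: 1625297856767/8561708341682 ≈ 0.18983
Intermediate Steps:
-4409066/4075207 - 2671869/(-1911500 - 1*189426) = -4409066*1/4075207 - 2671869/(-1911500 - 189426) = -4409066/4075207 - 2671869/(-2100926) = -4409066/4075207 - 2671869*(-1/2100926) = -4409066/4075207 + 2671869/2100926 = 1625297856767/8561708341682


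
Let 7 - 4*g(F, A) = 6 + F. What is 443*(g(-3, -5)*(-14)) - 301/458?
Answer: -2840817/458 ≈ -6202.7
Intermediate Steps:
g(F, A) = ¼ - F/4 (g(F, A) = 7/4 - (6 + F)/4 = 7/4 + (-3/2 - F/4) = ¼ - F/4)
443*(g(-3, -5)*(-14)) - 301/458 = 443*((¼ - ¼*(-3))*(-14)) - 301/458 = 443*((¼ + ¾)*(-14)) - 301*1/458 = 443*(1*(-14)) - 301/458 = 443*(-14) - 301/458 = -6202 - 301/458 = -2840817/458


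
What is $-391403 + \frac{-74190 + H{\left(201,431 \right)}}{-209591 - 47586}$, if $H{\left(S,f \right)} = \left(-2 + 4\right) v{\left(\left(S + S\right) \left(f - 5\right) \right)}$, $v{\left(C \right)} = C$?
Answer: $- \frac{100660117645}{257177} \approx -3.914 \cdot 10^{5}$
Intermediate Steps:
$H{\left(S,f \right)} = 4 S \left(-5 + f\right)$ ($H{\left(S,f \right)} = \left(-2 + 4\right) \left(S + S\right) \left(f - 5\right) = 2 \cdot 2 S \left(-5 + f\right) = 4 S \left(-5 + f\right)$)
$-391403 + \frac{-74190 + H{\left(201,431 \right)}}{-209591 - 47586} = -391403 + \frac{-74190 + 4 \cdot 201 \left(-5 + 431\right)}{-209591 - 47586} = -391403 + \frac{-74190 + 4 \cdot 201 \cdot 426}{-257177} = -391403 + \left(-74190 + 342504\right) \left(- \frac{1}{257177}\right) = -391403 + 268314 \left(- \frac{1}{257177}\right) = -391403 - \frac{268314}{257177} = - \frac{100660117645}{257177}$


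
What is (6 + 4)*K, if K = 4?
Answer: 40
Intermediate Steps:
(6 + 4)*K = (6 + 4)*4 = 10*4 = 40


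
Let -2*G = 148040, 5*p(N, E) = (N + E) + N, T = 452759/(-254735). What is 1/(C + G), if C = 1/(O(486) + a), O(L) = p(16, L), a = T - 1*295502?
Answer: -75248764183/5569913525080395 ≈ -1.3510e-5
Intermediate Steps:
T = -452759/254735 (T = 452759*(-1/254735) = -452759/254735 ≈ -1.7774)
p(N, E) = E/5 + 2*N/5 (p(N, E) = ((N + E) + N)/5 = ((E + N) + N)/5 = (E + 2*N)/5 = E/5 + 2*N/5)
a = -75275154729/254735 (a = -452759/254735 - 1*295502 = -452759/254735 - 295502 = -75275154729/254735 ≈ -2.9550e+5)
O(L) = 32/5 + L/5 (O(L) = L/5 + (2/5)*16 = L/5 + 32/5 = 32/5 + L/5)
C = -254735/75248764183 (C = 1/((32/5 + (1/5)*486) - 75275154729/254735) = 1/((32/5 + 486/5) - 75275154729/254735) = 1/(518/5 - 75275154729/254735) = 1/(-75248764183/254735) = -254735/75248764183 ≈ -3.3852e-6)
G = -74020 (G = -1/2*148040 = -74020)
1/(C + G) = 1/(-254735/75248764183 - 74020) = 1/(-5569913525080395/75248764183) = -75248764183/5569913525080395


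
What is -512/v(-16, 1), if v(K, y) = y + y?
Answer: -256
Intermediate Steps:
v(K, y) = 2*y
-512/v(-16, 1) = -512/(2*1) = -512/2 = -512*½ = -256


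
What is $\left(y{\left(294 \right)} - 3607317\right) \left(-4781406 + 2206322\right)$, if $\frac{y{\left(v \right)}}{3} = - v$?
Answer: $9291415513716$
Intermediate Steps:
$y{\left(v \right)} = - 3 v$ ($y{\left(v \right)} = 3 \left(- v\right) = - 3 v$)
$\left(y{\left(294 \right)} - 3607317\right) \left(-4781406 + 2206322\right) = \left(\left(-3\right) 294 - 3607317\right) \left(-4781406 + 2206322\right) = \left(-882 - 3607317\right) \left(-2575084\right) = \left(-3608199\right) \left(-2575084\right) = 9291415513716$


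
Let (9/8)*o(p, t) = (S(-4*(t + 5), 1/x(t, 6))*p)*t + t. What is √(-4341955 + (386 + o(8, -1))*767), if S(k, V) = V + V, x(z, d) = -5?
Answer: 23*I*√1720205/15 ≈ 2011.1*I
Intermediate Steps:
S(k, V) = 2*V
o(p, t) = 8*t/9 - 16*p*t/45 (o(p, t) = 8*(((2/(-5))*p)*t + t)/9 = 8*(((2*(-⅕))*p)*t + t)/9 = 8*((-2*p/5)*t + t)/9 = 8*(-2*p*t/5 + t)/9 = 8*(t - 2*p*t/5)/9 = 8*t/9 - 16*p*t/45)
√(-4341955 + (386 + o(8, -1))*767) = √(-4341955 + (386 + (8/45)*(-1)*(5 - 2*8))*767) = √(-4341955 + (386 + (8/45)*(-1)*(5 - 16))*767) = √(-4341955 + (386 + (8/45)*(-1)*(-11))*767) = √(-4341955 + (386 + 88/45)*767) = √(-4341955 + (17458/45)*767) = √(-4341955 + 13390286/45) = √(-181997689/45) = 23*I*√1720205/15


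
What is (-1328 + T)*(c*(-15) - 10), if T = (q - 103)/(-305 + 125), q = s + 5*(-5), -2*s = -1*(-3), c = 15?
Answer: 22457587/72 ≈ 3.1191e+5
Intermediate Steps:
s = -3/2 (s = -(-1)*(-3)/2 = -1/2*3 = -3/2 ≈ -1.5000)
q = -53/2 (q = -3/2 + 5*(-5) = -3/2 - 25 = -53/2 ≈ -26.500)
T = 259/360 (T = (-53/2 - 103)/(-305 + 125) = -259/2/(-180) = -259/2*(-1/180) = 259/360 ≈ 0.71944)
(-1328 + T)*(c*(-15) - 10) = (-1328 + 259/360)*(15*(-15) - 10) = -477821*(-225 - 10)/360 = -477821/360*(-235) = 22457587/72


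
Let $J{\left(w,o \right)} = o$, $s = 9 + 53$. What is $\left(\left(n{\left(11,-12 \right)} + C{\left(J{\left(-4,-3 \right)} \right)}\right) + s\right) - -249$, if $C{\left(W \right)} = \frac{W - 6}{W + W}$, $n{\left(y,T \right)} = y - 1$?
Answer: $\frac{645}{2} \approx 322.5$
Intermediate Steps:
$n{\left(y,T \right)} = -1 + y$
$s = 62$
$C{\left(W \right)} = \frac{-6 + W}{2 W}$
$\left(\left(n{\left(11,-12 \right)} + C{\left(J{\left(-4,-3 \right)} \right)}\right) + s\right) - -249 = \left(\left(\left(-1 + 11\right) + \frac{-6 - 3}{2 \left(-3\right)}\right) + 62\right) - -249 = \left(\left(10 + \frac{1}{2} \left(- \frac{1}{3}\right) \left(-9\right)\right) + 62\right) + 249 = \left(\left(10 + \frac{3}{2}\right) + 62\right) + 249 = \left(\frac{23}{2} + 62\right) + 249 = \frac{147}{2} + 249 = \frac{645}{2}$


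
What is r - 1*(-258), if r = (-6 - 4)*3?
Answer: 228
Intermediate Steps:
r = -30 (r = -10*3 = -30)
r - 1*(-258) = -30 - 1*(-258) = -30 + 258 = 228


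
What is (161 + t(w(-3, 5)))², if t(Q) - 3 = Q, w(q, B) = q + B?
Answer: 27556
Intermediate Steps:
w(q, B) = B + q
t(Q) = 3 + Q
(161 + t(w(-3, 5)))² = (161 + (3 + (5 - 3)))² = (161 + (3 + 2))² = (161 + 5)² = 166² = 27556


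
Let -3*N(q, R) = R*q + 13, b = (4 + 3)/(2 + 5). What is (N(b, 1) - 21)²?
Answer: 5929/9 ≈ 658.78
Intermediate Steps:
b = 1 (b = 7/7 = 7*(⅐) = 1)
N(q, R) = -13/3 - R*q/3 (N(q, R) = -(R*q + 13)/3 = -(13 + R*q)/3 = -13/3 - R*q/3)
(N(b, 1) - 21)² = ((-13/3 - ⅓*1*1) - 21)² = ((-13/3 - ⅓) - 21)² = (-14/3 - 21)² = (-77/3)² = 5929/9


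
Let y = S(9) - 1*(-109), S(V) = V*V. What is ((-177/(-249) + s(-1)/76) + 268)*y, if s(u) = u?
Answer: 8474725/166 ≈ 51053.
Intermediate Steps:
S(V) = V**2
y = 190 (y = 9**2 - 1*(-109) = 81 + 109 = 190)
((-177/(-249) + s(-1)/76) + 268)*y = ((-177/(-249) - 1/76) + 268)*190 = ((-177*(-1/249) - 1*1/76) + 268)*190 = ((59/83 - 1/76) + 268)*190 = (4401/6308 + 268)*190 = (1694945/6308)*190 = 8474725/166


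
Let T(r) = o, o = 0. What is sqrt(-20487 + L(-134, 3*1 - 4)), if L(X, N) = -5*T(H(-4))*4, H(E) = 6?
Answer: I*sqrt(20487) ≈ 143.13*I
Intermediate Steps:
T(r) = 0
L(X, N) = 0 (L(X, N) = -5*0*4 = 0*4 = 0)
sqrt(-20487 + L(-134, 3*1 - 4)) = sqrt(-20487 + 0) = sqrt(-20487) = I*sqrt(20487)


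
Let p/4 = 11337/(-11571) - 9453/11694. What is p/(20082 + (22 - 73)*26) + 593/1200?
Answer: 6962093882887/14099434750800 ≈ 0.49379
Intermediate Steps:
p = -53767898/7517293 (p = 4*(11337/(-11571) - 9453/11694) = 4*(11337*(-1/11571) - 9453*1/11694) = 4*(-3779/3857 - 3151/3898) = 4*(-26883949/15034586) = -53767898/7517293 ≈ -7.1526)
p/(20082 + (22 - 73)*26) + 593/1200 = -53767898/(7517293*(20082 + (22 - 73)*26)) + 593/1200 = -53767898/(7517293*(20082 - 51*26)) + 593*(1/1200) = -53767898/(7517293*(20082 - 1326)) + 593/1200 = -53767898/7517293/18756 + 593/1200 = -53767898/7517293*1/18756 + 593/1200 = -26883949/70497173754 + 593/1200 = 6962093882887/14099434750800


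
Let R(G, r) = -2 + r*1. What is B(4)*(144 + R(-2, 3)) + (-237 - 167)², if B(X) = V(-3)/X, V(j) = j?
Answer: 652429/4 ≈ 1.6311e+5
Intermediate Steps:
R(G, r) = -2 + r
B(X) = -3/X
B(4)*(144 + R(-2, 3)) + (-237 - 167)² = (-3/4)*(144 + (-2 + 3)) + (-237 - 167)² = (-3*¼)*(144 + 1) + (-404)² = -¾*145 + 163216 = -435/4 + 163216 = 652429/4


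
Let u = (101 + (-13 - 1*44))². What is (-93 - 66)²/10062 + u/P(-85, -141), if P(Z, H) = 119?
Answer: 2498719/133042 ≈ 18.781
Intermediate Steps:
u = 1936 (u = (101 + (-13 - 44))² = (101 - 57)² = 44² = 1936)
(-93 - 66)²/10062 + u/P(-85, -141) = (-93 - 66)²/10062 + 1936/119 = (-159)²*(1/10062) + 1936*(1/119) = 25281*(1/10062) + 1936/119 = 2809/1118 + 1936/119 = 2498719/133042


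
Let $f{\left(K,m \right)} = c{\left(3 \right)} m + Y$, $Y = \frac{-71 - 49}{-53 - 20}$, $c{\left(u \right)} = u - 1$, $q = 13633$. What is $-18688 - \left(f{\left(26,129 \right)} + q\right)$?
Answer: $- \frac{2378387}{73} \approx -32581.0$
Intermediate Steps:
$c{\left(u \right)} = -1 + u$ ($c{\left(u \right)} = u - 1 = -1 + u$)
$Y = \frac{120}{73}$ ($Y = - \frac{120}{-73} = \left(-120\right) \left(- \frac{1}{73}\right) = \frac{120}{73} \approx 1.6438$)
$f{\left(K,m \right)} = \frac{120}{73} + 2 m$ ($f{\left(K,m \right)} = \left(-1 + 3\right) m + \frac{120}{73} = 2 m + \frac{120}{73} = \frac{120}{73} + 2 m$)
$-18688 - \left(f{\left(26,129 \right)} + q\right) = -18688 - \left(\left(\frac{120}{73} + 2 \cdot 129\right) + 13633\right) = -18688 - \left(\left(\frac{120}{73} + 258\right) + 13633\right) = -18688 - \left(\frac{18954}{73} + 13633\right) = -18688 - \frac{1014163}{73} = - \frac{2378387}{73}$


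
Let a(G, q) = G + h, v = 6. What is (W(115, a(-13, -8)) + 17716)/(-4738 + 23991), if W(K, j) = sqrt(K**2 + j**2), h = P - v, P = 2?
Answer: 17716/19253 + sqrt(13514)/19253 ≈ 0.92621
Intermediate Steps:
h = -4 (h = 2 - 1*6 = 2 - 6 = -4)
a(G, q) = -4 + G (a(G, q) = G - 4 = -4 + G)
(W(115, a(-13, -8)) + 17716)/(-4738 + 23991) = (sqrt(115**2 + (-4 - 13)**2) + 17716)/(-4738 + 23991) = (sqrt(13225 + (-17)**2) + 17716)/19253 = (sqrt(13225 + 289) + 17716)*(1/19253) = (sqrt(13514) + 17716)*(1/19253) = (17716 + sqrt(13514))*(1/19253) = 17716/19253 + sqrt(13514)/19253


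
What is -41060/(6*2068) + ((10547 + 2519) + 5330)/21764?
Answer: -41585767/16877982 ≈ -2.4639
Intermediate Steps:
-41060/(6*2068) + ((10547 + 2519) + 5330)/21764 = -41060/12408 + (13066 + 5330)*(1/21764) = -41060*1/12408 + 18396*(1/21764) = -10265/3102 + 4599/5441 = -41585767/16877982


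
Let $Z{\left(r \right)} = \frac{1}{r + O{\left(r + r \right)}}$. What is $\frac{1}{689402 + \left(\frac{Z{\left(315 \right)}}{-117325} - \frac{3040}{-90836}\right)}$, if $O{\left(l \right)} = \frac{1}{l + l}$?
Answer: $\frac{211495320143185}{145805303775440596102} \approx 1.4505 \cdot 10^{-6}$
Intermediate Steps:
$O{\left(l \right)} = \frac{1}{2 l}$
$Z{\left(r \right)} = \frac{1}{r + \frac{1}{4 r}}$ ($Z{\left(r \right)} = \frac{1}{r + \frac{1}{2 \left(r + r\right)}} = \frac{1}{r + \frac{1}{2 \cdot 2 r}} = \frac{1}{r + \frac{\frac{1}{2} \frac{1}{r}}{2}} = \frac{1}{r + \frac{1}{4 r}}$)
$\frac{1}{689402 + \left(\frac{Z{\left(315 \right)}}{-117325} - \frac{3040}{-90836}\right)} = \frac{1}{689402 + \left(\frac{4 \cdot 315 \frac{1}{1 + 4 \cdot 315^{2}}}{-117325} - \frac{3040}{-90836}\right)} = \frac{1}{689402 + \left(4 \cdot 315 \frac{1}{1 + 4 \cdot 99225} \left(- \frac{1}{117325}\right) - - \frac{760}{22709}\right)} = \frac{1}{689402 + \left(4 \cdot 315 \frac{1}{1 + 396900} \left(- \frac{1}{117325}\right) + \frac{760}{22709}\right)} = \frac{1}{689402 + \left(4 \cdot 315 \cdot \frac{1}{396901} \left(- \frac{1}{117325}\right) + \frac{760}{22709}\right)} = \frac{1}{689402 + \left(\frac{1260}{396901} \left(- \frac{1}{117325}\right) + \frac{760}{22709}\right)} = \frac{1}{689402 + \left(- \frac{252}{9313281965} + \frac{760}{22709}\right)} = \frac{1}{689402 + \frac{7078088570732}{211495320143185}} = \frac{1}{\frac{145805303775440596102}{211495320143185}} = \frac{211495320143185}{145805303775440596102}$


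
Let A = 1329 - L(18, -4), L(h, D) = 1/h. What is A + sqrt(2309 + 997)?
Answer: 23921/18 + sqrt(3306) ≈ 1386.4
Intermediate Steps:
A = 23921/18 (A = 1329 - 1/18 = 23921/18 ≈ 1328.9)
A + sqrt(2309 + 997) = 23921/18 + sqrt(2309 + 997) = 23921/18 + sqrt(3306)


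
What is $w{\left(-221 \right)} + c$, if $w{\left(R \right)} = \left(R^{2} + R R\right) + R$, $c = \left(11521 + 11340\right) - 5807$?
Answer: $114515$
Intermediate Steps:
$c = 17054$ ($c = 22861 - 5807 = 17054$)
$w{\left(R \right)} = R + 2 R^{2}$ ($w{\left(R \right)} = \left(R^{2} + R^{2}\right) + R = 2 R^{2} + R = R + 2 R^{2}$)
$w{\left(-221 \right)} + c = - 221 \left(1 + 2 \left(-221\right)\right) + 17054 = - 221 \left(1 - 442\right) + 17054 = \left(-221\right) \left(-441\right) + 17054 = 97461 + 17054 = 114515$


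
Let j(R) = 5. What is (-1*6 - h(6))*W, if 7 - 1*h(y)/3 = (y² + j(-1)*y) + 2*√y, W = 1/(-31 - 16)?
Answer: -171/47 - 6*√6/47 ≈ -3.9510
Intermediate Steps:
W = -1/47 (W = 1/(-47) = -1/47 ≈ -0.021277)
h(y) = 21 - 15*y - 6*√y - 3*y² (h(y) = 21 - 3*((y² + 5*y) + 2*√y) = 21 - 3*(y² + 2*√y + 5*y) = 21 + (-15*y - 6*√y - 3*y²) = 21 - 15*y - 6*√y - 3*y²)
(-1*6 - h(6))*W = (-1*6 - (21 - 15*6 - 6*√6 - 3*6²))*(-1/47) = (-6 - (21 - 90 - 6*√6 - 3*36))*(-1/47) = (-6 - (21 - 90 - 6*√6 - 108))*(-1/47) = (-6 - (-177 - 6*√6))*(-1/47) = (-6 + (177 + 6*√6))*(-1/47) = (171 + 6*√6)*(-1/47) = -171/47 - 6*√6/47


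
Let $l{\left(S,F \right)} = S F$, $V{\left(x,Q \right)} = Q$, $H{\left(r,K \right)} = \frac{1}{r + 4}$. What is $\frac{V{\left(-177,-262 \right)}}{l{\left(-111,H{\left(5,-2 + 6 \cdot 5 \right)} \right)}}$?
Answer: $\frac{786}{37} \approx 21.243$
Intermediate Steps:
$H{\left(r,K \right)} = \frac{1}{4 + r}$
$l{\left(S,F \right)} = F S$
$\frac{V{\left(-177,-262 \right)}}{l{\left(-111,H{\left(5,-2 + 6 \cdot 5 \right)} \right)}} = - \frac{262}{\frac{1}{4 + 5} \left(-111\right)} = - \frac{262}{\frac{1}{9} \left(-111\right)} = - \frac{262}{- \frac{37}{3}} = \left(-262\right) \left(- \frac{3}{37}\right) = \frac{786}{37}$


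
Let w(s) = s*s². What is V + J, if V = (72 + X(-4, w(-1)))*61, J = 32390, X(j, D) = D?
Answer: 36721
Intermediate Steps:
w(s) = s³
V = 4331 (V = (72 + (-1)³)*61 = (72 - 1)*61 = 71*61 = 4331)
V + J = 4331 + 32390 = 36721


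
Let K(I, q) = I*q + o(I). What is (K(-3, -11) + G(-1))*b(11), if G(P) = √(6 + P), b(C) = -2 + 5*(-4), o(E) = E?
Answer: -660 - 22*√5 ≈ -709.19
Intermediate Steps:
K(I, q) = I + I*q (K(I, q) = I*q + I = I + I*q)
b(C) = -22 (b(C) = -2 - 20 = -22)
(K(-3, -11) + G(-1))*b(11) = (-3*(1 - 11) + √(6 - 1))*(-22) = (-3*(-10) + √5)*(-22) = (30 + √5)*(-22) = -660 - 22*√5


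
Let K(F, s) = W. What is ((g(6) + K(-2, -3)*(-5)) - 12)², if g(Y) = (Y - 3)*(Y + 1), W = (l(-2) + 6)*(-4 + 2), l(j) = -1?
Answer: 3481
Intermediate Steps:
W = -10 (W = (-1 + 6)*(-4 + 2) = 5*(-2) = -10)
g(Y) = (1 + Y)*(-3 + Y) (g(Y) = (-3 + Y)*(1 + Y) = (1 + Y)*(-3 + Y))
K(F, s) = -10
((g(6) + K(-2, -3)*(-5)) - 12)² = (((-3 + 6² - 2*6) - 10*(-5)) - 12)² = (((-3 + 36 - 12) + 50) - 12)² = ((21 + 50) - 12)² = (71 - 12)² = 59² = 3481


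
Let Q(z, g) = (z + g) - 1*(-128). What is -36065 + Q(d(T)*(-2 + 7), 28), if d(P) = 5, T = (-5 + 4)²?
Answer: -35884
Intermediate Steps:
T = 1 (T = (-1)² = 1)
Q(z, g) = 128 + g + z (Q(z, g) = (g + z) + 128 = 128 + g + z)
-36065 + Q(d(T)*(-2 + 7), 28) = -36065 + (128 + 28 + 5*(-2 + 7)) = -36065 + (128 + 28 + 5*5) = -36065 + (128 + 28 + 25) = -36065 + 181 = -35884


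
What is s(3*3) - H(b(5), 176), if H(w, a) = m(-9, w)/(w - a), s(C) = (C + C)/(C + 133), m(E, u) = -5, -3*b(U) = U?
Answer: 3732/37843 ≈ 0.098618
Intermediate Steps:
b(U) = -U/3
s(C) = 2*C/(133 + C) (s(C) = (2*C)/(133 + C) = 2*C/(133 + C))
H(w, a) = -5/(w - a)
s(3*3) - H(b(5), 176) = 2*(3*3)/(133 + 3*3) - 5/(176 - (-1)*5/3) = 2*9/(133 + 9) - 5/(176 - 1*(-5/3)) = 2*9/142 - 5/(176 + 5/3) = 2*9*(1/142) - 5/533/3 = 9/71 - 5*3/533 = 9/71 - 1*15/533 = 9/71 - 15/533 = 3732/37843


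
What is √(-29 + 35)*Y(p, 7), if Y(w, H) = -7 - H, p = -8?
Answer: -14*√6 ≈ -34.293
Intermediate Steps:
√(-29 + 35)*Y(p, 7) = √(-29 + 35)*(-7 - 1*7) = √6*(-7 - 7) = √6*(-14) = -14*√6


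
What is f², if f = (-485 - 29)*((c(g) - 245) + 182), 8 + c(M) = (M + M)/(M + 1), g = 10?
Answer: 153001451716/121 ≈ 1.2645e+9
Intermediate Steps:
c(M) = -8 + 2*M/(1 + M) (c(M) = -8 + (M + M)/(M + 1) = -8 + (2*M)/(1 + M) = -8 + 2*M/(1 + M))
f = 391154/11 (f = (-485 - 29)*((2*(-4 - 3*10)/(1 + 10) - 245) + 182) = -514*((2*(-4 - 30)/11 - 245) + 182) = -514*((2*(1/11)*(-34) - 245) + 182) = -514*((-68/11 - 245) + 182) = -514*(-2763/11 + 182) = -514*(-761/11) = 391154/11 ≈ 35559.)
f² = (391154/11)² = 153001451716/121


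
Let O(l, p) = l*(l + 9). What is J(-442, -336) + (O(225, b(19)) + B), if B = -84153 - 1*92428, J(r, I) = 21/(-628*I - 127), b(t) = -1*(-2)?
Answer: -26134693190/210881 ≈ -1.2393e+5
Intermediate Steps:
b(t) = 2
J(r, I) = 21/(-127 - 628*I)
O(l, p) = l*(9 + l)
B = -176581 (B = -84153 - 92428 = -176581)
J(-442, -336) + (O(225, b(19)) + B) = -21/(127 + 628*(-336)) + (225*(9 + 225) - 176581) = -21/(127 - 211008) + (225*234 - 176581) = -21/(-210881) + (52650 - 176581) = -21*(-1/210881) - 123931 = 21/210881 - 123931 = -26134693190/210881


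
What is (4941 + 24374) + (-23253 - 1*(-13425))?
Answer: 19487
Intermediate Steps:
(4941 + 24374) + (-23253 - 1*(-13425)) = 29315 + (-23253 + 13425) = 29315 - 9828 = 19487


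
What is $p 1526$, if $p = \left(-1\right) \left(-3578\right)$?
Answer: $5460028$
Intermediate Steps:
$p = 3578$
$p 1526 = 3578 \cdot 1526 = 5460028$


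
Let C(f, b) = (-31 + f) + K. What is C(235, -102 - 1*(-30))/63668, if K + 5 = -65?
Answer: 67/31834 ≈ 0.0021047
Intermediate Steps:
K = -70 (K = -5 - 65 = -70)
C(f, b) = -101 + f (C(f, b) = (-31 + f) - 70 = -101 + f)
C(235, -102 - 1*(-30))/63668 = (-101 + 235)/63668 = 134*(1/63668) = 67/31834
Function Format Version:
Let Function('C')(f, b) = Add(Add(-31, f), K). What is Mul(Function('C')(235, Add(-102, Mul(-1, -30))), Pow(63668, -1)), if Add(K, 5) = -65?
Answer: Rational(67, 31834) ≈ 0.0021047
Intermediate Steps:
K = -70 (K = Add(-5, -65) = -70)
Function('C')(f, b) = Add(-101, f) (Function('C')(f, b) = Add(Add(-31, f), -70) = Add(-101, f))
Mul(Function('C')(235, Add(-102, Mul(-1, -30))), Pow(63668, -1)) = Mul(Add(-101, 235), Pow(63668, -1)) = Mul(134, Rational(1, 63668)) = Rational(67, 31834)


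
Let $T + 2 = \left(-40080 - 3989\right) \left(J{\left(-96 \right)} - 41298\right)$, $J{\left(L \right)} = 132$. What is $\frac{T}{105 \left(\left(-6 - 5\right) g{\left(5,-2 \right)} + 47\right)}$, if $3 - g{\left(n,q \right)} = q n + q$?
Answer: $- \frac{907072226}{6195} \approx -1.4642 \cdot 10^{5}$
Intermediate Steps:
$g{\left(n,q \right)} = 3 - q - n q$ ($g{\left(n,q \right)} = 3 - \left(q n + q\right) = 3 - \left(n q + q\right) = 3 - \left(q + n q\right) = 3 - q - n q$)
$T = 1814144452$ ($T = -2 + \left(-40080 - 3989\right) \left(132 - 41298\right) = -2 - -1814144454 = -2 + 1814144454 = 1814144452$)
$\frac{T}{105 \left(\left(-6 - 5\right) g{\left(5,-2 \right)} + 47\right)} = \frac{1814144452}{105 \left(\left(-6 - 5\right) \left(3 - -2 - 5 \left(-2\right)\right) + 47\right)} = \frac{1814144452}{105 \left(- 11 \left(3 + 2 + 10\right) + 47\right)} = \frac{1814144452}{105 \left(\left(-11\right) 15 + 47\right)} = \frac{1814144452}{105 \left(-165 + 47\right)} = \frac{1814144452}{105 \left(-118\right)} = \frac{1814144452}{-12390} = 1814144452 \left(- \frac{1}{12390}\right) = - \frac{907072226}{6195}$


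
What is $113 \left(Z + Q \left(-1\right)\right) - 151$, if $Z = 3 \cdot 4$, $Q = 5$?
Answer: $640$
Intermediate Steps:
$Z = 12$
$113 \left(Z + Q \left(-1\right)\right) - 151 = 113 \left(12 + 5 \left(-1\right)\right) - 151 = 113 \left(12 - 5\right) - 151 = 113 \cdot 7 - 151 = 791 - 151 = 640$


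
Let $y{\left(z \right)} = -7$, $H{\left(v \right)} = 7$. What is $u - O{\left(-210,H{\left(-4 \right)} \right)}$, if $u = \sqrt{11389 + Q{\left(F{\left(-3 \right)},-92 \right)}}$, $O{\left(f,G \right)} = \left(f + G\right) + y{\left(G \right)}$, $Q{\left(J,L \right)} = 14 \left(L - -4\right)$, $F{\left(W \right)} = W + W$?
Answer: $210 + \sqrt{10157} \approx 310.78$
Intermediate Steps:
$F{\left(W \right)} = 2 W$
$Q{\left(J,L \right)} = 56 + 14 L$ ($Q{\left(J,L \right)} = 14 \left(L + 4\right) = 14 \left(4 + L\right) = 56 + 14 L$)
$O{\left(f,G \right)} = -7 + G + f$ ($O{\left(f,G \right)} = \left(f + G\right) - 7 = \left(G + f\right) - 7 = -7 + G + f$)
$u = \sqrt{10157}$ ($u = \sqrt{11389 + \left(56 + 14 \left(-92\right)\right)} = \sqrt{11389 + \left(56 - 1288\right)} = \sqrt{11389 - 1232} = \sqrt{10157} \approx 100.78$)
$u - O{\left(-210,H{\left(-4 \right)} \right)} = \sqrt{10157} - \left(-7 + 7 - 210\right) = \sqrt{10157} - -210 = \sqrt{10157} + 210 = 210 + \sqrt{10157}$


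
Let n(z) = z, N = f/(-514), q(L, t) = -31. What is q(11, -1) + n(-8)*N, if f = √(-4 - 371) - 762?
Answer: -11015/257 + 20*I*√15/257 ≈ -42.86 + 0.3014*I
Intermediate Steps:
f = -762 + 5*I*√15 (f = √(-375) - 762 = 5*I*√15 - 762 = -762 + 5*I*√15 ≈ -762.0 + 19.365*I)
N = 381/257 - 5*I*√15/514 (N = (-762 + 5*I*√15)/(-514) = (-762 + 5*I*√15)*(-1/514) = 381/257 - 5*I*√15/514 ≈ 1.4825 - 0.037675*I)
q(11, -1) + n(-8)*N = -31 - 8*(381/257 - 5*I*√15/514) = -31 + (-3048/257 + 20*I*√15/257) = -11015/257 + 20*I*√15/257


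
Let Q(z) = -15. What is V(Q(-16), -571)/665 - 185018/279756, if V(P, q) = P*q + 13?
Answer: 59913421/4895730 ≈ 12.238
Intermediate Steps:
V(P, q) = 13 + P*q
V(Q(-16), -571)/665 - 185018/279756 = (13 - 15*(-571))/665 - 185018/279756 = (13 + 8565)*(1/665) - 185018*1/279756 = 8578*(1/665) - 92509/139878 = 8578/665 - 92509/139878 = 59913421/4895730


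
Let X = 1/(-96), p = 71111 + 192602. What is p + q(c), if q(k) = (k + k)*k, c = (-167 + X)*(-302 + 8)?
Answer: 617227825953/128 ≈ 4.8221e+9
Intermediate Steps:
p = 263713
X = -1/96 ≈ -0.010417
c = 785617/16 (c = (-167 - 1/96)*(-302 + 8) = -16033/96*(-294) = 785617/16 ≈ 49101.)
q(k) = 2*k² (q(k) = (2*k)*k = 2*k²)
p + q(c) = 263713 + 2*(785617/16)² = 263713 + 2*(617194070689/256) = 263713 + 617194070689/128 = 617227825953/128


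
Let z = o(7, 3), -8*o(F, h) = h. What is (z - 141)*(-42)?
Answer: 23751/4 ≈ 5937.8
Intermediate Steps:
o(F, h) = -h/8
z = -3/8 (z = -⅛*3 = -3/8 ≈ -0.37500)
(z - 141)*(-42) = (-3/8 - 141)*(-42) = -1131/8*(-42) = 23751/4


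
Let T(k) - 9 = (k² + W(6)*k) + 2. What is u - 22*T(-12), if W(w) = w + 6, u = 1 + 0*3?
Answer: -241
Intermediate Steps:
u = 1 (u = 1 + 0 = 1)
W(w) = 6 + w
T(k) = 11 + k² + 12*k (T(k) = 9 + ((k² + (6 + 6)*k) + 2) = 9 + ((k² + 12*k) + 2) = 9 + (2 + k² + 12*k) = 11 + k² + 12*k)
u - 22*T(-12) = 1 - 22*(11 + (-12)² + 12*(-12)) = 1 - 22*(11 + 144 - 144) = 1 - 22*11 = 1 - 242 = -241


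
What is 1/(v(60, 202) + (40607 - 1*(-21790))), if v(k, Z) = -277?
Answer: 1/62120 ≈ 1.6098e-5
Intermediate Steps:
1/(v(60, 202) + (40607 - 1*(-21790))) = 1/(-277 + (40607 - 1*(-21790))) = 1/(-277 + (40607 + 21790)) = 1/(-277 + 62397) = 1/62120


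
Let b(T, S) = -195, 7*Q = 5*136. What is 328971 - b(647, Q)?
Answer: 329166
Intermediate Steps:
Q = 680/7 (Q = (5*136)/7 = (1/7)*680 = 680/7 ≈ 97.143)
328971 - b(647, Q) = 328971 - 1*(-195) = 328971 + 195 = 329166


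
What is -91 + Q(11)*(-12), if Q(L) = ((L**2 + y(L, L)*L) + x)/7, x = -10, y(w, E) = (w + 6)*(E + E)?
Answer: -51337/7 ≈ -7333.9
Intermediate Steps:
y(w, E) = 2*E*(6 + w) (y(w, E) = (6 + w)*(2*E) = 2*E*(6 + w))
Q(L) = -10/7 + L**2/7 + 2*L**2*(6 + L)/7 (Q(L) = ((L**2 + (2*L*(6 + L))*L) - 10)/7 = ((L**2 + 2*L**2*(6 + L)) - 10)*(1/7) = (-10 + L**2 + 2*L**2*(6 + L))*(1/7) = -10/7 + L**2/7 + 2*L**2*(6 + L)/7)
-91 + Q(11)*(-12) = -91 + (-10/7 + (2/7)*11**3 + (13/7)*11**2)*(-12) = -91 + (-10/7 + (2/7)*1331 + (13/7)*121)*(-12) = -91 + (-10/7 + 2662/7 + 1573/7)*(-12) = -91 + (4225/7)*(-12) = -91 - 50700/7 = -51337/7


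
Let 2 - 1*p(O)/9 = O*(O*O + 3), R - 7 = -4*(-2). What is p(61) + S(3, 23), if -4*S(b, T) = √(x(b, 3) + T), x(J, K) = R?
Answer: -2044458 - √38/4 ≈ -2.0445e+6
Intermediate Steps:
R = 15 (R = 7 - 4*(-2) = 7 + 8 = 15)
x(J, K) = 15
S(b, T) = -√(15 + T)/4
p(O) = 18 - 9*O*(3 + O²) (p(O) = 18 - 9*O*(O*O + 3) = 18 - 9*O*(O² + 3) = 18 - 9*O*(3 + O²))
p(61) + S(3, 23) = (18 - 27*61 - 9*61³) - √(15 + 23)/4 = (18 - 1647 - 9*226981) - √38/4 = (18 - 1647 - 2042829) - √38/4 = -2044458 - √38/4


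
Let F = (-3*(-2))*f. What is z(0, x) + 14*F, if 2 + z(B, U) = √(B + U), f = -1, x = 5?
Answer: -86 + √5 ≈ -83.764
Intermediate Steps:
z(B, U) = -2 + √(B + U)
F = -6 (F = -3*(-2)*(-1) = 6*(-1) = -6)
z(0, x) + 14*F = (-2 + √(0 + 5)) + 14*(-6) = (-2 + √5) - 84 = -86 + √5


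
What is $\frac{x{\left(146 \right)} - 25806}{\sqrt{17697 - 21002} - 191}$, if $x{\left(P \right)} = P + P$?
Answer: $\frac{2436587}{19893} + \frac{12757 i \sqrt{3305}}{19893} \approx 122.48 + 36.867 i$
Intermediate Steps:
$x{\left(P \right)} = 2 P$
$\frac{x{\left(146 \right)} - 25806}{\sqrt{17697 - 21002} - 191} = \frac{2 \cdot 146 - 25806}{\sqrt{17697 - 21002} - 191} = \frac{292 - 25806}{\sqrt{-3305} - 191} = - \frac{25514}{i \sqrt{3305} - 191} = - \frac{25514}{-191 + i \sqrt{3305}}$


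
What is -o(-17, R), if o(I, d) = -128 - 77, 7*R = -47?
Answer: 205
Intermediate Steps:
R = -47/7 (R = (⅐)*(-47) = -47/7 ≈ -6.7143)
o(I, d) = -205
-o(-17, R) = -1*(-205) = 205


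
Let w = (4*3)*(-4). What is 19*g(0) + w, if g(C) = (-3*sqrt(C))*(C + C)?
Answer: -48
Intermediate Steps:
w = -48 (w = 12*(-4) = -48)
g(C) = -6*C**(3/2) (g(C) = (-3*sqrt(C))*(2*C) = -6*C**(3/2))
19*g(0) + w = 19*(-6*0**(3/2)) - 48 = 19*(-6*0) - 48 = 19*0 - 48 = 0 - 48 = -48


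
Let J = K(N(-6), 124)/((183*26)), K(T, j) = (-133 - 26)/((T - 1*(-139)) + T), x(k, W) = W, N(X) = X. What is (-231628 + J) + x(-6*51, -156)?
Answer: -46686396901/201422 ≈ -2.3178e+5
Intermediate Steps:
K(T, j) = -159/(139 + 2*T) (K(T, j) = -159/((T + 139) + T) = -159/((139 + T) + T) = -159/(139 + 2*T))
J = -53/201422 (J = (-159/(139 + 2*(-6)))/((183*26)) = -159/(139 - 12)/4758 = -159/127*(1/4758) = -159*1/127*(1/4758) = -159/127*1/4758 = -53/201422 ≈ -0.00026313)
(-231628 + J) + x(-6*51, -156) = (-231628 - 53/201422) - 156 = -46654975069/201422 - 156 = -46686396901/201422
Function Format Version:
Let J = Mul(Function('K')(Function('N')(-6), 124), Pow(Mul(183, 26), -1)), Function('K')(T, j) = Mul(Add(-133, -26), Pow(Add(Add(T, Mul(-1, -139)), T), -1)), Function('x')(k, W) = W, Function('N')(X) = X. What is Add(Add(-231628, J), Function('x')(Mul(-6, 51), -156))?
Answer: Rational(-46686396901, 201422) ≈ -2.3178e+5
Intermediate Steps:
Function('K')(T, j) = Mul(-159, Pow(Add(139, Mul(2, T)), -1)) (Function('K')(T, j) = Mul(-159, Pow(Add(Add(T, 139), T), -1)) = Mul(-159, Pow(Add(Add(139, T), T), -1)) = Mul(-159, Pow(Add(139, Mul(2, T)), -1)))
J = Rational(-53, 201422) (J = Mul(Mul(-159, Pow(Add(139, Mul(2, -6)), -1)), Pow(Mul(183, 26), -1)) = Mul(Mul(-159, Pow(Add(139, -12), -1)), Pow(4758, -1)) = Mul(Mul(-159, Pow(127, -1)), Rational(1, 4758)) = Mul(Mul(-159, Rational(1, 127)), Rational(1, 4758)) = Mul(Rational(-159, 127), Rational(1, 4758)) = Rational(-53, 201422) ≈ -0.00026313)
Add(Add(-231628, J), Function('x')(Mul(-6, 51), -156)) = Add(Add(-231628, Rational(-53, 201422)), -156) = Add(Rational(-46654975069, 201422), -156) = Rational(-46686396901, 201422)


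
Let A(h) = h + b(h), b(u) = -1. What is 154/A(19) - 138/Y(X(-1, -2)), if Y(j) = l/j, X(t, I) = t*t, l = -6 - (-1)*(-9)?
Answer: 799/45 ≈ 17.756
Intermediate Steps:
A(h) = -1 + h (A(h) = h - 1 = -1 + h)
l = -15 (l = -6 - 1*9 = -6 - 9 = -15)
X(t, I) = t²
Y(j) = -15/j
154/A(19) - 138/Y(X(-1, -2)) = 154/(-1 + 19) - 138/((-15/((-1)²))) = 154/18 - 138/((-15/1)) = 154*(1/18) - 138/((-15*1)) = 77/9 - 138/(-15) = 77/9 - 138*(-1/15) = 77/9 + 46/5 = 799/45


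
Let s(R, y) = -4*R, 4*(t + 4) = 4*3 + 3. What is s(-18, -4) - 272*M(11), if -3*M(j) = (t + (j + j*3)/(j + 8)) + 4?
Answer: 35452/57 ≈ 621.96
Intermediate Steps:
t = -¼ (t = -4 + (4*3 + 3)/4 = -4 + (12 + 3)/4 = -4 + (¼)*15 = -4 + 15/4 = -¼ ≈ -0.25000)
M(j) = -5/4 - 4*j/(3*(8 + j)) (M(j) = -((-¼ + (j + j*3)/(j + 8)) + 4)/3 = -((-¼ + (j + 3*j)/(8 + j)) + 4)/3 = -((-¼ + (4*j)/(8 + j)) + 4)/3 = -((-¼ + 4*j/(8 + j)) + 4)/3 = -(15/4 + 4*j/(8 + j))/3 = -5/4 - 4*j/(3*(8 + j)))
s(-18, -4) - 272*M(11) = -4*(-18) - 68*(-120 - 31*11)/(3*(8 + 11)) = 72 - 68*(-120 - 341)/(3*19) = 72 - 68*(-461)/(3*19) = 72 - 272*(-461/228) = 72 + 31348/57 = 35452/57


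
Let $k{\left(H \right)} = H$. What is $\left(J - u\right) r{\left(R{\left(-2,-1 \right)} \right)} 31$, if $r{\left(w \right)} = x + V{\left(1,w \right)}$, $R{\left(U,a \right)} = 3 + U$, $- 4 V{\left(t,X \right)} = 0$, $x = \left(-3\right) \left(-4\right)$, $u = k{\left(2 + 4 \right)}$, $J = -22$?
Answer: $-10416$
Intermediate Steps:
$u = 6$ ($u = 2 + 4 = 6$)
$x = 12$
$V{\left(t,X \right)} = 0$ ($V{\left(t,X \right)} = \left(- \frac{1}{4}\right) 0 = 0$)
$r{\left(w \right)} = 12$ ($r{\left(w \right)} = 12 + 0 = 12$)
$\left(J - u\right) r{\left(R{\left(-2,-1 \right)} \right)} 31 = \left(-22 - 6\right) 12 \cdot 31 = \left(-28\right) 12 \cdot 31 = \left(-336\right) 31 = -10416$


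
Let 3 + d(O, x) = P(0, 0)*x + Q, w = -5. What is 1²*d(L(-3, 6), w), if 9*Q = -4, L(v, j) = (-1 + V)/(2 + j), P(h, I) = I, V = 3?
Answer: -31/9 ≈ -3.4444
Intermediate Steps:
L(v, j) = 2/(2 + j) (L(v, j) = (-1 + 3)/(2 + j) = 2/(2 + j))
Q = -4/9 (Q = (⅑)*(-4) = -4/9 ≈ -0.44444)
d(O, x) = -31/9 (d(O, x) = -3 + (0*x - 4/9) = -3 + (0 - 4/9) = -3 - 4/9 = -31/9)
1²*d(L(-3, 6), w) = 1²*(-31/9) = 1*(-31/9) = -31/9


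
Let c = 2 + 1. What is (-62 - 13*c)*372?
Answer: -37572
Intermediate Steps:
c = 3
(-62 - 13*c)*372 = (-62 - 13*3)*372 = (-62 - 39)*372 = -101*372 = -37572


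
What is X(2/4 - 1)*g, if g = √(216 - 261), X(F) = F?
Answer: -3*I*√5/2 ≈ -3.3541*I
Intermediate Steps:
g = 3*I*√5 (g = √(-45) = 3*I*√5 ≈ 6.7082*I)
X(2/4 - 1)*g = (2/4 - 1)*(3*I*√5) = (2*(¼) - 1)*(3*I*√5) = (½ - 1)*(3*I*√5) = -3*I*√5/2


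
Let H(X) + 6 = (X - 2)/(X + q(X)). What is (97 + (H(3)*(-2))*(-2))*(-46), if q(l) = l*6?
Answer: -70702/21 ≈ -3366.8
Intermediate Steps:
q(l) = 6*l
H(X) = -6 + (-2 + X)/(7*X) (H(X) = -6 + (X - 2)/(X + 6*X) = -6 + (-2 + X)/((7*X)) = -6 + (-2 + X)*(1/(7*X)) = -6 + (-2 + X)/(7*X))
(97 + (H(3)*(-2))*(-2))*(-46) = (97 + (((1/7)*(-2 - 41*3)/3)*(-2))*(-2))*(-46) = (97 + (((1/7)*(1/3)*(-2 - 123))*(-2))*(-2))*(-46) = (97 + (((1/7)*(1/3)*(-125))*(-2))*(-2))*(-46) = (97 - 125/21*(-2)*(-2))*(-46) = (97 + (250/21)*(-2))*(-46) = (97 - 500/21)*(-46) = (1537/21)*(-46) = -70702/21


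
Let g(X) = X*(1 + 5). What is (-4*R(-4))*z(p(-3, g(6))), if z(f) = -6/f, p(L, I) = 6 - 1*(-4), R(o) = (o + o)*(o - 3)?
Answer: 672/5 ≈ 134.40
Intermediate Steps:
g(X) = 6*X (g(X) = X*6 = 6*X)
R(o) = 2*o*(-3 + o) (R(o) = (2*o)*(-3 + o) = 2*o*(-3 + o))
p(L, I) = 10 (p(L, I) = 6 + 4 = 10)
(-4*R(-4))*z(p(-3, g(6))) = (-8*(-4)*(-3 - 4))*(-6/10) = (-8*(-4)*(-7))*(-6*⅒) = -4*56*(-⅗) = -224*(-⅗) = 672/5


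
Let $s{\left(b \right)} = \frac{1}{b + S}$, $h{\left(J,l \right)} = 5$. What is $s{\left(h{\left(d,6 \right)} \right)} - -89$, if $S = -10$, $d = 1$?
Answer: $\frac{444}{5} \approx 88.8$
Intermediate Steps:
$s{\left(b \right)} = \frac{1}{-10 + b}$ ($s{\left(b \right)} = \frac{1}{b - 10} = \frac{1}{-10 + b}$)
$s{\left(h{\left(d,6 \right)} \right)} - -89 = \frac{1}{-10 + 5} - -89 = \frac{1}{-5} + 89 = - \frac{1}{5} + 89 = \frac{444}{5}$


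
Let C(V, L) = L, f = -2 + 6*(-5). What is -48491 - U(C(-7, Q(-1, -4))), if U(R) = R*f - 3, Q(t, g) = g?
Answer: -48616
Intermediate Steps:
f = -32 (f = -2 - 30 = -32)
U(R) = -3 - 32*R (U(R) = R*(-32) - 3 = -32*R - 3 = -3 - 32*R)
-48491 - U(C(-7, Q(-1, -4))) = -48491 - (-3 - 32*(-4)) = -48491 - (-3 + 128) = -48491 - 1*125 = -48491 - 125 = -48616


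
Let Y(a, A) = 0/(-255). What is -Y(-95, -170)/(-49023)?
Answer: 0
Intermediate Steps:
Y(a, A) = 0 (Y(a, A) = 0*(-1/255) = 0)
-Y(-95, -170)/(-49023) = -0/(-49023) = -0*(-1)/49023 = -1*0 = 0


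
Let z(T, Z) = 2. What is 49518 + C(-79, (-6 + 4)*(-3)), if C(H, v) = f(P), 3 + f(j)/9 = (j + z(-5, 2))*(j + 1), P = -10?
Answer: 50139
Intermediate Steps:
f(j) = -27 + 9*(1 + j)*(2 + j) (f(j) = -27 + 9*((j + 2)*(j + 1)) = -27 + 9*((2 + j)*(1 + j)) = -27 + 9*((1 + j)*(2 + j)) = -27 + 9*(1 + j)*(2 + j))
C(H, v) = 621 (C(H, v) = -9 + 9*(-10)² + 27*(-10) = -9 + 9*100 - 270 = -9 + 900 - 270 = 621)
49518 + C(-79, (-6 + 4)*(-3)) = 49518 + 621 = 50139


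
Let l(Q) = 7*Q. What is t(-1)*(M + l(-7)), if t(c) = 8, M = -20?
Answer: -552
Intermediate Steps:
t(-1)*(M + l(-7)) = 8*(-20 + 7*(-7)) = 8*(-20 - 49) = 8*(-69) = -552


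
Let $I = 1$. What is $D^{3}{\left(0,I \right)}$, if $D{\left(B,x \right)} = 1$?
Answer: $1$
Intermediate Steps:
$D^{3}{\left(0,I \right)} = 1^{3} = 1$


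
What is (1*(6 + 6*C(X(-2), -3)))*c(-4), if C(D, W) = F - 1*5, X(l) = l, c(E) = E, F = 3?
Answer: 24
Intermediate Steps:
C(D, W) = -2 (C(D, W) = 3 - 1*5 = 3 - 5 = -2)
(1*(6 + 6*C(X(-2), -3)))*c(-4) = (1*(6 + 6*(-2)))*(-4) = (1*(6 - 12))*(-4) = (1*(-6))*(-4) = -6*(-4) = 24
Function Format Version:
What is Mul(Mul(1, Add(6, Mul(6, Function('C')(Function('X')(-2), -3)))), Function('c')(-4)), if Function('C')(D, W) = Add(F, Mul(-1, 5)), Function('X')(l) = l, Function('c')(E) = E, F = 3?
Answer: 24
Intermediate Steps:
Function('C')(D, W) = -2 (Function('C')(D, W) = Add(3, Mul(-1, 5)) = Add(3, -5) = -2)
Mul(Mul(1, Add(6, Mul(6, Function('C')(Function('X')(-2), -3)))), Function('c')(-4)) = Mul(Mul(1, Add(6, Mul(6, -2))), -4) = Mul(Mul(1, Add(6, -12)), -4) = Mul(Mul(1, -6), -4) = Mul(-6, -4) = 24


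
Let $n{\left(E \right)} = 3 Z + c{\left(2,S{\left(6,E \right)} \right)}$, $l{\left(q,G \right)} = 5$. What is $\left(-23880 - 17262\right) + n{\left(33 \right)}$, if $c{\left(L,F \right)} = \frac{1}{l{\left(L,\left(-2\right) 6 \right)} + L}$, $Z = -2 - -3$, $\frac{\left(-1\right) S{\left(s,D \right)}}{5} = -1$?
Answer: $- \frac{287972}{7} \approx -41139.0$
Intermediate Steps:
$S{\left(s,D \right)} = 5$ ($S{\left(s,D \right)} = \left(-5\right) \left(-1\right) = 5$)
$Z = 1$ ($Z = -2 + 3 = 1$)
$c{\left(L,F \right)} = \frac{1}{5 + L}$
$n{\left(E \right)} = \frac{22}{7}$ ($n{\left(E \right)} = 3 \cdot 1 + \frac{1}{5 + 2} = 3 + \frac{1}{7} = \frac{22}{7}$)
$\left(-23880 - 17262\right) + n{\left(33 \right)} = \left(-23880 - 17262\right) + \frac{22}{7} = -41142 + \frac{22}{7} = - \frac{287972}{7}$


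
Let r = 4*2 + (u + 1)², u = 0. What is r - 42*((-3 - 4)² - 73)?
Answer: 1017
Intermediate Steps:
r = 9 (r = 4*2 + (0 + 1)² = 8 + 1² = 8 + 1 = 9)
r - 42*((-3 - 4)² - 73) = 9 - 42*((-3 - 4)² - 73) = 9 - 42*((-7)² - 73) = 9 - 42*(49 - 73) = 9 - 42*(-24) = 9 + 1008 = 1017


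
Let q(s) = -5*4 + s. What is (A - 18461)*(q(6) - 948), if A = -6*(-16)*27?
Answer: 15265978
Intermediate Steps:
A = 2592 (A = 96*27 = 2592)
q(s) = -20 + s
(A - 18461)*(q(6) - 948) = (2592 - 18461)*((-20 + 6) - 948) = -15869*(-14 - 948) = -15869*(-962) = 15265978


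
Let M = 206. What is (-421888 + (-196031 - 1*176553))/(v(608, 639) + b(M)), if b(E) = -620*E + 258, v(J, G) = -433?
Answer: 794472/127895 ≈ 6.2119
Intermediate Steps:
b(E) = 258 - 620*E
(-421888 + (-196031 - 1*176553))/(v(608, 639) + b(M)) = (-421888 + (-196031 - 1*176553))/(-433 + (258 - 620*206)) = (-421888 + (-196031 - 176553))/(-433 + (258 - 127720)) = (-421888 - 372584)/(-433 - 127462) = -794472/(-127895) = -794472*(-1/127895) = 794472/127895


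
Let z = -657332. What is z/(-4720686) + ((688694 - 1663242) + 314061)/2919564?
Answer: -199804815139/2297057483484 ≈ -0.086983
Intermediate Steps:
z/(-4720686) + ((688694 - 1663242) + 314061)/2919564 = -657332/(-4720686) + ((688694 - 1663242) + 314061)/2919564 = -657332*(-1/4720686) + (-974548 + 314061)*(1/2919564) = 328666/2360343 - 660487*1/2919564 = 328666/2360343 - 660487/2919564 = -199804815139/2297057483484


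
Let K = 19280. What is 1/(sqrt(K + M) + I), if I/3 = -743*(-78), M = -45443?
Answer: 19318/3358669023 - I*sqrt(323)/3358669023 ≈ 5.7517e-6 - 5.351e-9*I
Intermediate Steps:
I = 173862 (I = 3*(-743*(-78)) = 3*57954 = 173862)
1/(sqrt(K + M) + I) = 1/(sqrt(19280 - 45443) + 173862) = 1/(sqrt(-26163) + 173862) = 1/(9*I*sqrt(323) + 173862) = 1/(173862 + 9*I*sqrt(323))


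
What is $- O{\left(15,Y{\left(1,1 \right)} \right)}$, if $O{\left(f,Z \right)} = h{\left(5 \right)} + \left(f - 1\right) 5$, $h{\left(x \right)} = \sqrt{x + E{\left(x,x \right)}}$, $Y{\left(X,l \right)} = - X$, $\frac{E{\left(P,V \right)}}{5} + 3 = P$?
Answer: $-70 - \sqrt{15} \approx -73.873$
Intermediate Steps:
$E{\left(P,V \right)} = -15 + 5 P$
$h{\left(x \right)} = \sqrt{-15 + 6 x}$ ($h{\left(x \right)} = \sqrt{x + \left(-15 + 5 x\right)} = \sqrt{-15 + 6 x}$)
$O{\left(f,Z \right)} = -5 + \sqrt{15} + 5 f$ ($O{\left(f,Z \right)} = \sqrt{-15 + 6 \cdot 5} + \left(f - 1\right) 5 = \sqrt{-15 + 30} + \left(-1 + f\right) 5 = \sqrt{15} + \left(-5 + 5 f\right) = -5 + \sqrt{15} + 5 f$)
$- O{\left(15,Y{\left(1,1 \right)} \right)} = - (-5 + \sqrt{15} + 5 \cdot 15) = - (-5 + \sqrt{15} + 75) = - (70 + \sqrt{15}) = -70 - \sqrt{15}$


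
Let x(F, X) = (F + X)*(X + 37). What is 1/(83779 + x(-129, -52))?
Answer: 1/86494 ≈ 1.1561e-5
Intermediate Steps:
x(F, X) = (37 + X)*(F + X) (x(F, X) = (F + X)*(37 + X) = (37 + X)*(F + X))
1/(83779 + x(-129, -52)) = 1/(83779 + ((-52)² + 37*(-129) + 37*(-52) - 129*(-52))) = 1/(83779 + (2704 - 4773 - 1924 + 6708)) = 1/(83779 + 2715) = 1/86494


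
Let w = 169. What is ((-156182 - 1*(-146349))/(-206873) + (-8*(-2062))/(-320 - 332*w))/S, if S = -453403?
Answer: 714430121/1323192005219633 ≈ 5.3993e-7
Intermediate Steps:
((-156182 - 1*(-146349))/(-206873) + (-8*(-2062))/(-320 - 332*w))/S = ((-156182 - 1*(-146349))/(-206873) + (-8*(-2062))/(-320 - 332*169))/(-453403) = ((-156182 + 146349)*(-1/206873) + 16496/(-320 - 56108))*(-1/453403) = (-9833*(-1/206873) + 16496/(-56428))*(-1/453403) = (9833/206873 + 16496*(-1/56428))*(-1/453403) = (9833/206873 - 4124/14107)*(-1/453403) = -714430121/2918357411*(-1/453403) = 714430121/1323192005219633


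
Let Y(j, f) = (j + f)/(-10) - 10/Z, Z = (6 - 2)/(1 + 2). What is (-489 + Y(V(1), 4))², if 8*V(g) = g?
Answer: 1580301009/6400 ≈ 2.4692e+5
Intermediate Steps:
V(g) = g/8
Z = 4/3 ≈ 1.3333
Y(j, f) = -15/2 - f/10 - j/10 (Y(j, f) = (j + f)/(-10) - 10/4/3 = (f + j)*(-⅒) - 10*¾ = (-f/10 - j/10) - 15/2 = -15/2 - f/10 - j/10)
(-489 + Y(V(1), 4))² = (-489 + (-15/2 - ⅒*4 - 1/80))² = (-489 + (-15/2 - ⅖ - ⅒*⅛))² = (-489 + (-15/2 - ⅖ - 1/80))² = (-489 - 633/80)² = (-39753/80)² = 1580301009/6400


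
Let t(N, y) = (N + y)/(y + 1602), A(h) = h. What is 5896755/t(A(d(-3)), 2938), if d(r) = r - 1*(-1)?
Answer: 6692816925/734 ≈ 9.1183e+6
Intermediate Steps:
d(r) = 1 + r (d(r) = r + 1 = 1 + r)
t(N, y) = (N + y)/(1602 + y)
5896755/t(A(d(-3)), 2938) = 5896755/((((1 - 3) + 2938)/(1602 + 2938))) = 5896755/(((-2 + 2938)/4540)) = 5896755/(((1/4540)*2936)) = 5896755/(734/1135) = 5896755*(1135/734) = 6692816925/734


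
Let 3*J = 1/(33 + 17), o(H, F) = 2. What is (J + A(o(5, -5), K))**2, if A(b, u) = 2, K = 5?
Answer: 90601/22500 ≈ 4.0267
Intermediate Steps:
J = 1/150 (J = 1/(3*(33 + 17)) = (1/3)/50 = (1/3)*(1/50) = 1/150 ≈ 0.0066667)
(J + A(o(5, -5), K))**2 = (1/150 + 2)**2 = (301/150)**2 = 90601/22500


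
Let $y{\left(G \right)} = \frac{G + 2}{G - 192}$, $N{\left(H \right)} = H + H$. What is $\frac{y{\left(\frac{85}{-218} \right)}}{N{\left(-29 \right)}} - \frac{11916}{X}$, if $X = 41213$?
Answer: $- \frac{28972133685}{100253837114} \approx -0.28899$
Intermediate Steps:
$N{\left(H \right)} = 2 H$
$y{\left(G \right)} = \frac{2 + G}{-192 + G}$
$\frac{y{\left(\frac{85}{-218} \right)}}{N{\left(-29 \right)}} - \frac{11916}{X} = \frac{\frac{1}{-192 + \frac{85}{-218}} \left(2 + \frac{85}{-218}\right)}{2 \left(-29\right)} - \frac{11916}{41213} = \frac{\frac{1}{-192 + 85 \left(- \frac{1}{218}\right)} \left(2 + 85 \left(- \frac{1}{218}\right)\right)}{-58} - \frac{11916}{41213} = \frac{2 - \frac{85}{218}}{-192 - \frac{85}{218}} \left(- \frac{1}{58}\right) - \frac{11916}{41213} = \frac{1}{- \frac{41941}{218}} \cdot \frac{351}{218} \left(- \frac{1}{58}\right) - \frac{11916}{41213} = \left(- \frac{218}{41941}\right) \frac{351}{218} \left(- \frac{1}{58}\right) - \frac{11916}{41213} = \left(- \frac{351}{41941}\right) \left(- \frac{1}{58}\right) - \frac{11916}{41213} = \frac{351}{2432578} - \frac{11916}{41213} = - \frac{28972133685}{100253837114}$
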